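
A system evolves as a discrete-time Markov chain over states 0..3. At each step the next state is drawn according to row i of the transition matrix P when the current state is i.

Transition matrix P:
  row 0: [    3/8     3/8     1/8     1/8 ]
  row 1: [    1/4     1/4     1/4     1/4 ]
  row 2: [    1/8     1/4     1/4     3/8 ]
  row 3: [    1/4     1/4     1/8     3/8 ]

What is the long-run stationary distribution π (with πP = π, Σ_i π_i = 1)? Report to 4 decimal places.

π = [0.2595, 0.2824, 0.1832, 0.2748]

Balance equations π_j = Σ_i π_i·P[i][j]:
  π_0 = 3/8·π_0 + 1/4·π_1 + 1/8·π_2 + 1/4·π_3
  π_1 = 3/8·π_0 + 1/4·π_1 + 1/4·π_2 + 1/4·π_3
  π_2 = 1/8·π_0 + 1/4·π_1 + 1/4·π_2 + 1/8·π_3
  normalize: π_0 + π_1 + π_2 + π_3 = 1
Solving the linear system gives exactly π = [34/131, 37/131, 24/131, 36/131].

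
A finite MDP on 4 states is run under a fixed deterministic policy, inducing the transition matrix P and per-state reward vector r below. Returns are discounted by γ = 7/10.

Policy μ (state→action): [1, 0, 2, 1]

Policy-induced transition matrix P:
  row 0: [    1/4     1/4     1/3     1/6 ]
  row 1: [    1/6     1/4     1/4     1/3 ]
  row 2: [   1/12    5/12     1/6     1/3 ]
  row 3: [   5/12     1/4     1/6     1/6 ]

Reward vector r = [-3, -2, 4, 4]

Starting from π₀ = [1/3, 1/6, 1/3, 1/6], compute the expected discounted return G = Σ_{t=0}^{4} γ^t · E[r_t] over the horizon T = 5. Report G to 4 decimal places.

t=0: π = [0.3333, 0.1667, 0.3333, 0.1667], E[r] = 0.6667, γ^t·E[r] = 0.666667, running G = 0.666667
t=1: π = [0.2083, 0.3056, 0.2361, 0.2500], E[r] = 0.7083, γ^t·E[r] = 0.495833, running G = 1.162500
t=2: π = [0.2269, 0.2894, 0.2269, 0.2569], E[r] = 0.6759, γ^t·E[r] = 0.331204, running G = 1.493704
t=3: π = [0.2309, 0.2878, 0.2286, 0.2527], E[r] = 0.6568, γ^t·E[r] = 0.225292, running G = 1.718996
t=4: π = [0.2300, 0.2881, 0.2291, 0.2527], E[r] = 0.6612, γ^t·E[r] = 0.158747, running G = 1.877743

G = 1.8777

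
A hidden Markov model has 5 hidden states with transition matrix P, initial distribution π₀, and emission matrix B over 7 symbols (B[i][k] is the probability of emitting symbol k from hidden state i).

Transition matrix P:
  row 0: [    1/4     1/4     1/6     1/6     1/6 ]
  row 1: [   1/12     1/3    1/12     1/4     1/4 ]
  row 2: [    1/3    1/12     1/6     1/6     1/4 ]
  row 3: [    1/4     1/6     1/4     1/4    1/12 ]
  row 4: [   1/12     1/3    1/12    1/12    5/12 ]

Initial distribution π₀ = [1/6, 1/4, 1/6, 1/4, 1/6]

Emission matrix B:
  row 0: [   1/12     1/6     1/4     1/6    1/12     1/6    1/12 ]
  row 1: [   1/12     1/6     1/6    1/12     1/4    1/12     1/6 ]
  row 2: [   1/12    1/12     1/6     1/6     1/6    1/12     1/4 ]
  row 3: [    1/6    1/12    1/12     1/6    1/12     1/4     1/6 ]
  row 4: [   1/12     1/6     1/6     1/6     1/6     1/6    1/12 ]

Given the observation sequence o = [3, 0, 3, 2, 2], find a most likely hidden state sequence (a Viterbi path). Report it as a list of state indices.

path = [3, 3, 2, 0, 0]

t=0: δ = [2.778e-02, 2.083e-02, 2.778e-02, 4.167e-02, 2.778e-02]  (obs o_0=3)
t=1: δ = [8.681e-04, 7.716e-04, 8.681e-04, 1.736e-03, 9.645e-04]  ψ = [3, 4, 3, 3, 4]  (obs o_1=0)
t=2: δ = [7.234e-05, 2.679e-05, 7.234e-05, 7.234e-05, 6.698e-05]  ψ = [3, 4, 3, 3, 4]  (obs o_2=3)
t=3: δ = [6.028e-06, 3.721e-06, 3.014e-06, 1.507e-06, 4.651e-06]  ψ = [2, 4, 3, 3, 4]  (obs o_3=2)
t=4: δ = [3.768e-07, 2.584e-07, 1.674e-07, 8.372e-08, 3.230e-07]  ψ = [0, 4, 0, 0, 4]  (obs o_4=2)
backtrack: best end state = 0; path = [3, 3, 2, 0, 0]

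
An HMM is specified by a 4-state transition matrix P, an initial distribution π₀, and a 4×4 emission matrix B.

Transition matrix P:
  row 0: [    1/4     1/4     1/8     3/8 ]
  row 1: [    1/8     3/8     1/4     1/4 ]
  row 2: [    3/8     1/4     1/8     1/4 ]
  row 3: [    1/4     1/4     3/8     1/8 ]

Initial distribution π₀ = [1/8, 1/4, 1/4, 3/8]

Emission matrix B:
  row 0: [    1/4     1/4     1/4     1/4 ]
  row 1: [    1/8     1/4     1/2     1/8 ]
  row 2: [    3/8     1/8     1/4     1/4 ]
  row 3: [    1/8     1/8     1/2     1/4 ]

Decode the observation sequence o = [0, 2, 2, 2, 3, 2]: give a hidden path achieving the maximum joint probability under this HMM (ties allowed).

path = [2, 1, 1, 1, 1, 1]

t=0: δ = [3.125e-02, 3.125e-02, 9.375e-02, 4.688e-02]  (obs o_0=0)
t=1: δ = [8.789e-03, 1.172e-02, 4.395e-03, 1.172e-02]  ψ = [2, 2, 3, 2]  (obs o_1=2)
t=2: δ = [7.324e-04, 2.197e-03, 1.099e-03, 1.648e-03]  ψ = [3, 1, 3, 0]  (obs o_2=2)
t=3: δ = [1.030e-04, 4.120e-04, 1.545e-04, 2.747e-04]  ψ = [2, 1, 3, 1]  (obs o_3=2)
t=4: δ = [1.717e-05, 1.931e-05, 2.575e-05, 2.575e-05]  ψ = [3, 1, 1, 1]  (obs o_4=3)
t=5: δ = [2.414e-06, 3.621e-06, 2.414e-06, 3.219e-06]  ψ = [2, 1, 3, 0]  (obs o_5=2)
backtrack: best end state = 1; path = [2, 1, 1, 1, 1, 1]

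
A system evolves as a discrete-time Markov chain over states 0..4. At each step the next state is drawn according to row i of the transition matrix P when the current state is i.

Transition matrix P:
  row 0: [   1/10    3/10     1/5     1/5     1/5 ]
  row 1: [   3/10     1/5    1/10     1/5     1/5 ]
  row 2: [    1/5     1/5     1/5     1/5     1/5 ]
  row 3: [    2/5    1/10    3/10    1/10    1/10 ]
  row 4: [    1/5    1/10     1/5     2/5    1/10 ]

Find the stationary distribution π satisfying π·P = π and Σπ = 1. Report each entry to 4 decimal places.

π = [0.2372, 0.1863, 0.2025, 0.2114, 0.1626]

Balance equations π_j = Σ_i π_i·P[i][j]:
  π_0 = 1/10·π_0 + 3/10·π_1 + 1/5·π_2 + 2/5·π_3 + 1/5·π_4
  π_1 = 3/10·π_0 + 1/5·π_1 + 1/5·π_2 + 1/10·π_3 + 1/10·π_4
  π_2 = 1/5·π_0 + 1/10·π_1 + 1/5·π_2 + 3/10·π_3 + 1/5·π_4
  π_3 = 1/5·π_0 + 1/5·π_1 + 1/5·π_2 + 1/10·π_3 + 2/5·π_4
  normalize: π_0 + π_1 + π_2 + π_3 + π_4 = 1
Solving the linear system gives exactly π = [1060/4469, 2498/13407, 905/4469, 26/123, 20/123].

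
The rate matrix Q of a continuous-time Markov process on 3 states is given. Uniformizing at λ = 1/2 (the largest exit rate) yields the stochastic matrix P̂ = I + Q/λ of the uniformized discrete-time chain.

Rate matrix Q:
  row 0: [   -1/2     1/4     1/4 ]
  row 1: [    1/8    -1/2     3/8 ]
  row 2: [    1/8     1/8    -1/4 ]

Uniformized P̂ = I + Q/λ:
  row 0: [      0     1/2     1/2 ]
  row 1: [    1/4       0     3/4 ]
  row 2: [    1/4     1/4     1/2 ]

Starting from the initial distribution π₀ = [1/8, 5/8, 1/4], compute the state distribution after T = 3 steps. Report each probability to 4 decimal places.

t=0: π = [0.1250, 0.6250, 0.2500]
t=1: π = [0.2188, 0.1250, 0.6563]
t=2: π = [0.1953, 0.2734, 0.5313]
t=3: π = [0.2012, 0.2305, 0.5684]

π = [0.2012, 0.2305, 0.5684]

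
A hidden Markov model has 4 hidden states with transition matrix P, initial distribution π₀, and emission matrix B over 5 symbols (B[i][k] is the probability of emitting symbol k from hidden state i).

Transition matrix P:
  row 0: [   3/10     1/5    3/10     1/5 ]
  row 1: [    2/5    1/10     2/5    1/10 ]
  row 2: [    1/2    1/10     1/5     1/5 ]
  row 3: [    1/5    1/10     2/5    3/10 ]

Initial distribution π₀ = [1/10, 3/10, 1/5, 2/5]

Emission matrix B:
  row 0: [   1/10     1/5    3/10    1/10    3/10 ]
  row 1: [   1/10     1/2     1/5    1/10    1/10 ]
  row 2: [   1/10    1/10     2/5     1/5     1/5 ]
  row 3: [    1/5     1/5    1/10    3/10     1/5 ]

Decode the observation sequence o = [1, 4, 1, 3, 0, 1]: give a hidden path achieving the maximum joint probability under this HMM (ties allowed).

path = [1, 0, 1, 2, 0, 1]

t=0: δ = [2.000e-02, 1.500e-01, 2.000e-02, 8.000e-02]  (obs o_0=1)
t=1: δ = [1.800e-02, 1.500e-03, 1.200e-02, 4.800e-03]  ψ = [1, 1, 1, 3]  (obs o_1=4)
t=2: δ = [1.200e-03, 1.800e-03, 5.400e-04, 7.200e-04]  ψ = [2, 0, 0, 0]  (obs o_2=1)
t=3: δ = [7.200e-05, 2.400e-05, 1.440e-04, 7.200e-05]  ψ = [1, 0, 1, 0]  (obs o_3=3)
t=4: δ = [7.200e-06, 1.440e-06, 2.880e-06, 5.760e-06]  ψ = [2, 0, 2, 2]  (obs o_4=0)
t=5: δ = [4.320e-07, 7.200e-07, 2.304e-07, 3.456e-07]  ψ = [0, 0, 3, 3]  (obs o_5=1)
backtrack: best end state = 1; path = [1, 0, 1, 2, 0, 1]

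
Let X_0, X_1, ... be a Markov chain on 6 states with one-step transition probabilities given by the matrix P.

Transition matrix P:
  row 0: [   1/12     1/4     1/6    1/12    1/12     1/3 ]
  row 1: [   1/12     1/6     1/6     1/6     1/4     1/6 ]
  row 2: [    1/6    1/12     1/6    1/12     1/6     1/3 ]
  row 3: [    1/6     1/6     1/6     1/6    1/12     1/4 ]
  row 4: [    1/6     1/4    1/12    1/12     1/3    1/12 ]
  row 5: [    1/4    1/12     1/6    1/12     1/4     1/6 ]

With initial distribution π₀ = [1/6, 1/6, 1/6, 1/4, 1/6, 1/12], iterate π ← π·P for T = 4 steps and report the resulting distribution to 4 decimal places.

π = [0.1571, 0.1674, 0.1491, 0.1061, 0.2112, 0.2091]

t=0: π = [0.1667, 0.1667, 0.1667, 0.2500, 0.1667, 0.0833]
t=1: π = [0.1458, 0.1736, 0.1528, 0.1181, 0.1806, 0.2292]
t=2: π = [0.1591, 0.1620, 0.1516, 0.1076, 0.2083, 0.2112]
t=3: π = [0.1575, 0.1671, 0.1493, 0.1058, 0.2103, 0.2101]
t=4: π = [0.1571, 0.1674, 0.1491, 0.1061, 0.2112, 0.2091]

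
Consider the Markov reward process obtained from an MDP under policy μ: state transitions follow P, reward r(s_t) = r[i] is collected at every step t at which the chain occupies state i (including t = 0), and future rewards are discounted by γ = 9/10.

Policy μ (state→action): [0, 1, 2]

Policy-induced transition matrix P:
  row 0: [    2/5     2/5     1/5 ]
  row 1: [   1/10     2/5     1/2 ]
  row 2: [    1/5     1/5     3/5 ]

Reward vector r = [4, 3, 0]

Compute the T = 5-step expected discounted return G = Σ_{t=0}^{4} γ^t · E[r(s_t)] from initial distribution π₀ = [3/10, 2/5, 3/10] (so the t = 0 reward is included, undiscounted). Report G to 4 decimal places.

G = 7.9811

t=0: π = [0.3000, 0.4000, 0.3000], E[r] = 2.4000, γ^t·E[r] = 2.400000, running G = 2.400000
t=1: π = [0.2200, 0.3400, 0.4400], E[r] = 1.9000, γ^t·E[r] = 1.710000, running G = 4.110000
t=2: π = [0.2100, 0.3120, 0.4780], E[r] = 1.7760, γ^t·E[r] = 1.438560, running G = 5.548560
t=3: π = [0.2108, 0.3044, 0.4848], E[r] = 1.7564, γ^t·E[r] = 1.280416, running G = 6.828976
t=4: π = [0.2117, 0.3030, 0.4852], E[r] = 1.7560, γ^t·E[r] = 1.152112, running G = 7.981087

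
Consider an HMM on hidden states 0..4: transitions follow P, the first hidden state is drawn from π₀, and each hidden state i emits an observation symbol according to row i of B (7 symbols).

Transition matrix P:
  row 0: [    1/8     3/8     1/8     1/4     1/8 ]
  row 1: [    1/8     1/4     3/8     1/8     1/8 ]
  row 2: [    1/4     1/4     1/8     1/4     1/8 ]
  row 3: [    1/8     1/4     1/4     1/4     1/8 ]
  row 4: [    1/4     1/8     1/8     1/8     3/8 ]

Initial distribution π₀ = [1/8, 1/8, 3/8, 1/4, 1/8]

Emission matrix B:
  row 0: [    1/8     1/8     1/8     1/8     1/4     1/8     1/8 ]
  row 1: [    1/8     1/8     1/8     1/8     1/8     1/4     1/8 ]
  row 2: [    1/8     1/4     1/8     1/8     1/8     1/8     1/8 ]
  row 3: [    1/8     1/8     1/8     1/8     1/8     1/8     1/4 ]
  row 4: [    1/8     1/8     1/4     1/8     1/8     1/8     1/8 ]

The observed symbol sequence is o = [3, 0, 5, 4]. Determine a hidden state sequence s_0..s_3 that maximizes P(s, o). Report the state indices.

path = [2, 0, 1, 2]

t=0: δ = [1.562e-02, 1.562e-02, 4.688e-02, 3.125e-02, 1.562e-02]  (obs o_0=3)
t=1: δ = [1.465e-03, 1.465e-03, 9.766e-04, 1.465e-03, 7.324e-04]  ψ = [2, 2, 3, 2, 2]  (obs o_1=0)
t=2: δ = [3.052e-05, 1.373e-04, 6.866e-05, 4.578e-05, 3.433e-05]  ψ = [2, 0, 1, 0, 4]  (obs o_2=5)
t=3: δ = [4.292e-06, 4.292e-06, 6.437e-06, 2.146e-06, 2.146e-06]  ψ = [1, 1, 1, 1, 1]  (obs o_3=4)
backtrack: best end state = 2; path = [2, 0, 1, 2]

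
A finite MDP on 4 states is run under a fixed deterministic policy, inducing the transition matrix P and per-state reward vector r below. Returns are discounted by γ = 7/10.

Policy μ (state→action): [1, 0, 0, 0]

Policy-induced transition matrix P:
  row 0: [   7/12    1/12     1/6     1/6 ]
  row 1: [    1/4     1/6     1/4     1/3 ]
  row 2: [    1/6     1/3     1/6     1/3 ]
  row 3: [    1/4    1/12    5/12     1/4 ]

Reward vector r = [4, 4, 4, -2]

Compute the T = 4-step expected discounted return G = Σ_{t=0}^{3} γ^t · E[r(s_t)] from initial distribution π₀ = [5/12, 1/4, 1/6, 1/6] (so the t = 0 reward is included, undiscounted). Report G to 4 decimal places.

G = 6.8259

t=0: π = [0.4167, 0.2500, 0.1667, 0.1667], E[r] = 3.0000, γ^t·E[r] = 3.000000, running G = 3.000000
t=1: π = [0.3750, 0.1458, 0.2292, 0.2500], E[r] = 2.5000, γ^t·E[r] = 1.750000, running G = 4.750000
t=2: π = [0.3559, 0.1528, 0.2413, 0.2500], E[r] = 2.5000, γ^t·E[r] = 1.225000, running G = 5.975000
t=3: π = [0.3485, 0.1564, 0.2419, 0.2532], E[r] = 2.4809, γ^t·E[r] = 0.850950, running G = 6.825950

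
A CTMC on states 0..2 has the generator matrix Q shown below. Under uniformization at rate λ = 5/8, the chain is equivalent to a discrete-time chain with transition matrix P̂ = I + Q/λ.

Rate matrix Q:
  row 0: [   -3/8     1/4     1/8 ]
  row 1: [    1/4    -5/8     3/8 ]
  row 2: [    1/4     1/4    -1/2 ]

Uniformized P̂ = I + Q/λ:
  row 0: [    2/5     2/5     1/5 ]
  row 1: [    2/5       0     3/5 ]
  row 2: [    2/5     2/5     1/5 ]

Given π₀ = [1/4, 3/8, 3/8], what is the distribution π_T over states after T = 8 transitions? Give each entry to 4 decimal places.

π = [0.4000, 0.2858, 0.3142]

t=0: π = [0.2500, 0.3750, 0.3750]
t=1: π = [0.4000, 0.2500, 0.3500]
t=2: π = [0.4000, 0.3000, 0.3000]
t=3: π = [0.4000, 0.2800, 0.3200]
t=4: π = [0.4000, 0.2880, 0.3120]
t=5: π = [0.4000, 0.2848, 0.3152]
t=6: π = [0.4000, 0.2861, 0.3139]
t=7: π = [0.4000, 0.2856, 0.3144]
t=8: π = [0.4000, 0.2858, 0.3142]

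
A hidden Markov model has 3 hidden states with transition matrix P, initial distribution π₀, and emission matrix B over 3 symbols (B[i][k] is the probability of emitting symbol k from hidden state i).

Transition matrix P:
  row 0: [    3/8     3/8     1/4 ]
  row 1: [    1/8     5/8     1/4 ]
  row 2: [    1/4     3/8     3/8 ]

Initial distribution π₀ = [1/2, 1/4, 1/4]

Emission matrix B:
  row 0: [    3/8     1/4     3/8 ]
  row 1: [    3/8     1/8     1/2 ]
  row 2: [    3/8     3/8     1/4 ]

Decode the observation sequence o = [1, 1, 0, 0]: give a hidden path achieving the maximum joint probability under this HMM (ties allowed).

t=0: δ = [1.250e-01, 3.125e-02, 9.375e-02]  (obs o_0=1)
t=1: δ = [1.172e-02, 5.859e-03, 1.318e-02]  ψ = [0, 0, 2]  (obs o_1=1)
t=2: δ = [1.648e-03, 1.854e-03, 1.854e-03]  ψ = [0, 2, 2]  (obs o_2=0)
t=3: δ = [2.317e-04, 4.345e-04, 2.607e-04]  ψ = [0, 1, 2]  (obs o_3=0)
backtrack: best end state = 1; path = [2, 2, 1, 1]

path = [2, 2, 1, 1]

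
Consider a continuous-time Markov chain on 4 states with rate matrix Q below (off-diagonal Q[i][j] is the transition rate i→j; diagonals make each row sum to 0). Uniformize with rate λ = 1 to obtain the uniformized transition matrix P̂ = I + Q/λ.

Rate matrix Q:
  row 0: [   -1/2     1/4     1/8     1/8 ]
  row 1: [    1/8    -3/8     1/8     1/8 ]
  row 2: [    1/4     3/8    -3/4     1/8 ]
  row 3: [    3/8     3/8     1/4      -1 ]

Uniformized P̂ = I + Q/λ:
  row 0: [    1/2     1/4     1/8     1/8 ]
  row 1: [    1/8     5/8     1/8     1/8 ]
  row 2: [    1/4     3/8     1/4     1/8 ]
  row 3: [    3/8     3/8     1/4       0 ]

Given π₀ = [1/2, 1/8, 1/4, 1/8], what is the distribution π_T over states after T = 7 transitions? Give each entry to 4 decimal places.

t=0: π = [0.5000, 0.1250, 0.2500, 0.1250]
t=1: π = [0.3750, 0.3438, 0.1719, 0.1094]
t=2: π = [0.3145, 0.4141, 0.1602, 0.1113]
t=3: π = [0.2908, 0.4392, 0.1589, 0.1111]
t=4: π = [0.2817, 0.4485, 0.1588, 0.1111]
t=5: π = [0.2783, 0.4519, 0.1587, 0.1111]
t=6: π = [0.2770, 0.4532, 0.1587, 0.1111]
t=7: π = [0.2765, 0.4537, 0.1587, 0.1111]

π = [0.2765, 0.4537, 0.1587, 0.1111]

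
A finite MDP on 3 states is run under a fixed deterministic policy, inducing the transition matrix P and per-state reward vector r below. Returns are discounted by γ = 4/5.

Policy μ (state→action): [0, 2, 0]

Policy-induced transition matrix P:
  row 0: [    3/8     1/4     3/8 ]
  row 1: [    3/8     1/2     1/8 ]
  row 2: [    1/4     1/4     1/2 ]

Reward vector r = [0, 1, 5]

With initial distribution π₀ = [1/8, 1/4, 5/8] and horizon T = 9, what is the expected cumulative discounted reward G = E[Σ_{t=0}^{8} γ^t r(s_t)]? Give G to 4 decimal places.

G = 10.2898

t=0: π = [0.1250, 0.2500, 0.6250], E[r] = 3.3750, γ^t·E[r] = 3.375000, running G = 3.375000
t=1: π = [0.2969, 0.3125, 0.3906], E[r] = 2.2656, γ^t·E[r] = 1.812500, running G = 5.187500
t=2: π = [0.3262, 0.3281, 0.3457], E[r] = 2.0566, γ^t·E[r] = 1.316250, running G = 6.503750
t=3: π = [0.3318, 0.3320, 0.3362], E[r] = 2.0129, γ^t·E[r] = 1.030625, running G = 7.534375
t=4: π = [0.3330, 0.3330, 0.3340], E[r] = 2.0031, γ^t·E[r] = 0.820463, running G = 8.354838
t=5: π = [0.3332, 0.3333, 0.3335], E[r] = 2.0008, γ^t·E[r] = 0.655606, running G = 9.010444
t=6: π = [0.3333, 0.3333, 0.3334], E[r] = 2.0002, γ^t·E[r] = 0.524337, running G = 9.534780
t=7: π = [0.3333, 0.3333, 0.3333], E[r] = 2.0000, γ^t·E[r] = 0.419440, running G = 9.954220
t=8: π = [0.3333, 0.3333, 0.3333], E[r] = 2.0000, γ^t·E[r] = 0.335546, running G = 10.289767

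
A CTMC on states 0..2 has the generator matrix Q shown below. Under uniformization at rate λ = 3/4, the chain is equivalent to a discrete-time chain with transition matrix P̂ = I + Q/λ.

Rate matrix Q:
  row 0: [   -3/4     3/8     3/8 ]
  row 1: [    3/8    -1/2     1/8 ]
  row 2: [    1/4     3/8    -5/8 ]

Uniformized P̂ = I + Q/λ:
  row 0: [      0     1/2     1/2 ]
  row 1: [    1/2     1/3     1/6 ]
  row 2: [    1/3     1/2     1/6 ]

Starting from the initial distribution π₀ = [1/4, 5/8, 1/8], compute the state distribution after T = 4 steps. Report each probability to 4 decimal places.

t=0: π = [0.2500, 0.6250, 0.1250]
t=1: π = [0.3542, 0.3958, 0.2500]
t=2: π = [0.2813, 0.4340, 0.2847]
t=3: π = [0.3119, 0.4277, 0.2604]
t=4: π = [0.3006, 0.4287, 0.2706]

π = [0.3006, 0.4287, 0.2706]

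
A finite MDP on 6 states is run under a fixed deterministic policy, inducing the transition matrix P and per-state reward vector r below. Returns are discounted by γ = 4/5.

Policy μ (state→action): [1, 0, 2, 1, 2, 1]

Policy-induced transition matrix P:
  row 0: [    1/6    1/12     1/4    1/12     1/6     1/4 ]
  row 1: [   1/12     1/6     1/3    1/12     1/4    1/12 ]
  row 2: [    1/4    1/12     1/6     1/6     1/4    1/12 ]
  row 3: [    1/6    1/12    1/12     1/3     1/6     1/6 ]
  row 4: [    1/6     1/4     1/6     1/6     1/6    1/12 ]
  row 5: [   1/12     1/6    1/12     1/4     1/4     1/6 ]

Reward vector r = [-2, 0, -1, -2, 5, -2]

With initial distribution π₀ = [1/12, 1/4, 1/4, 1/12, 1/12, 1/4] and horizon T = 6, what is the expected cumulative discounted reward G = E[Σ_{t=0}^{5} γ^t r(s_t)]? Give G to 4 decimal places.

G = -0.8173

t=0: π = [0.0833, 0.2500, 0.2500, 0.0833, 0.0833, 0.2500], E[r] = -0.6667, γ^t·E[r] = -0.666667, running G = -0.666667
t=1: π = [0.1458, 0.1389, 0.1875, 0.1736, 0.2292, 0.1250], E[r] = 0.0694, γ^t·E[r] = 0.055556, running G = -0.611111
t=2: π = [0.1603, 0.1435, 0.1771, 0.1823, 0.2043, 0.1325], E[r] = -0.1059, γ^t·E[r] = -0.067778, running G = -0.678889
t=3: π = [0.1584, 0.1404, 0.1777, 0.1828, 0.2044, 0.1363], E[r] = -0.1105, γ^t·E[r] = -0.056593, running G = -0.735481
t=4: π = [0.1584, 0.1405, 0.1767, 0.1836, 0.2045, 0.1363], E[r] = -0.1107, γ^t·E[r] = -0.045335, running G = -0.780816
t=5: π = [0.1583, 0.1405, 0.1766, 0.1837, 0.2045, 0.1364], E[r] = -0.1112, γ^t·E[r] = -0.036444, running G = -0.817261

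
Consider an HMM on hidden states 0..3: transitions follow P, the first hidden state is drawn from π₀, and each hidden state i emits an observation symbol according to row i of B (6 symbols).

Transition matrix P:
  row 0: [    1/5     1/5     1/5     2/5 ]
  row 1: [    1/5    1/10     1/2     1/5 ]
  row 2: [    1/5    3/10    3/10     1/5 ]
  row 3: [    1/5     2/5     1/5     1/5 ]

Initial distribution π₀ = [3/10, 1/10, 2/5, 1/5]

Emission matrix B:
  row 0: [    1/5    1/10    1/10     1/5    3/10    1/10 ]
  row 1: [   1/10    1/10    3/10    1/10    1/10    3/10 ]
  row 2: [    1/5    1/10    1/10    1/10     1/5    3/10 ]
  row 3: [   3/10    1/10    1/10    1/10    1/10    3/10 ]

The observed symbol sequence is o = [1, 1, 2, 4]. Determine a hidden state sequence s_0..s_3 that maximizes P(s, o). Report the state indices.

path = [0, 3, 1, 2]

t=0: δ = [3.000e-02, 1.000e-02, 4.000e-02, 2.000e-02]  (obs o_0=1)
t=1: δ = [8.000e-04, 1.200e-03, 1.200e-03, 1.200e-03]  ψ = [2, 2, 2, 0]  (obs o_1=1)
t=2: δ = [2.400e-05, 1.440e-04, 6.000e-05, 3.200e-05]  ψ = [1, 3, 1, 0]  (obs o_2=2)
t=3: δ = [8.640e-06, 1.800e-06, 1.440e-05, 2.880e-06]  ψ = [1, 2, 1, 1]  (obs o_3=4)
backtrack: best end state = 2; path = [0, 3, 1, 2]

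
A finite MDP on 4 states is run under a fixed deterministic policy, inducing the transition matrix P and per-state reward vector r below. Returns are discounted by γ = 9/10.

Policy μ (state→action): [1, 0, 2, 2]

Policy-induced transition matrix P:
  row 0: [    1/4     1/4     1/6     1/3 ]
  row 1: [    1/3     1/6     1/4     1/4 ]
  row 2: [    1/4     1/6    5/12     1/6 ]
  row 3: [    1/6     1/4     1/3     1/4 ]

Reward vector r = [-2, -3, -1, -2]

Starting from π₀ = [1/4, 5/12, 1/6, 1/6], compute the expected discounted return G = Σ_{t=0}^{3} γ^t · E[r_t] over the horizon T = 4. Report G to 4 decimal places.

G = -6.9313

t=0: π = [0.2500, 0.4167, 0.1667, 0.1667], E[r] = -2.2500, γ^t·E[r] = -2.250000, running G = -2.250000
t=1: π = [0.2708, 0.2014, 0.2708, 0.2569], E[r] = -1.9306, γ^t·E[r] = -1.737500, running G = -3.987500
t=2: π = [0.2454, 0.2106, 0.2940, 0.2500], E[r] = -1.9167, γ^t·E[r] = -1.552500, running G = -5.540000
t=3: π = [0.2467, 0.2079, 0.2994, 0.2459], E[r] = -1.9086, γ^t·E[r] = -1.391344, running G = -6.931344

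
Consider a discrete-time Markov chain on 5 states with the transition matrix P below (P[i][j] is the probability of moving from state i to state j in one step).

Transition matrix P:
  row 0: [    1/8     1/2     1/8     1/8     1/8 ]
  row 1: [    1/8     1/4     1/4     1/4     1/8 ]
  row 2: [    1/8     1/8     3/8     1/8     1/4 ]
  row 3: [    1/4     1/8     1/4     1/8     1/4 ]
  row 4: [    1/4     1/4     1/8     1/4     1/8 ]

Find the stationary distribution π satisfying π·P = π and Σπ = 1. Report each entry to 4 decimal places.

π = [0.1692, 0.2406, 0.2363, 0.1772, 0.1767]

Balance equations π_j = Σ_i π_i·P[i][j]:
  π_0 = 1/8·π_0 + 1/8·π_1 + 1/8·π_2 + 1/4·π_3 + 1/4·π_4
  π_1 = 1/2·π_0 + 1/4·π_1 + 1/8·π_2 + 1/8·π_3 + 1/4·π_4
  π_2 = 1/8·π_0 + 1/4·π_1 + 3/8·π_2 + 1/4·π_3 + 1/8·π_4
  π_3 = 1/8·π_0 + 1/4·π_1 + 1/8·π_2 + 1/8·π_3 + 1/4·π_4
  normalize: π_0 + π_1 + π_2 + π_3 + π_4 = 1
Solving the linear system gives exactly π = [11/65, 77/320, 983/4160, 737/4160, 147/832].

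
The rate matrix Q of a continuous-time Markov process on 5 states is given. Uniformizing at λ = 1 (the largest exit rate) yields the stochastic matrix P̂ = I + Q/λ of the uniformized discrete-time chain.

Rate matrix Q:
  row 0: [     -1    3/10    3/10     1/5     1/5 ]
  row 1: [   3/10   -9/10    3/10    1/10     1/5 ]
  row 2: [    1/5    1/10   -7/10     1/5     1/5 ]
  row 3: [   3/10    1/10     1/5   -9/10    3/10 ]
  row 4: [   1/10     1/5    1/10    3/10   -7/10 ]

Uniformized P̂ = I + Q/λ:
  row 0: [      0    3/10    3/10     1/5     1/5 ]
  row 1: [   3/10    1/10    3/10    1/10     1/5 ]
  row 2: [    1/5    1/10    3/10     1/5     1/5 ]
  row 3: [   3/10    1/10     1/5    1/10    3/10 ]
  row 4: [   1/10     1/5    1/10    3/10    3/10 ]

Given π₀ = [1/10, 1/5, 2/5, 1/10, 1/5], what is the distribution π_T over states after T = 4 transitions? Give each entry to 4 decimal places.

t=0: π = [0.1000, 0.2000, 0.4000, 0.1000, 0.2000]
t=1: π = [0.1900, 0.1400, 0.2500, 0.1900, 0.2300]
t=2: π = [0.1720, 0.1610, 0.2350, 0.1900, 0.2420]
t=3: π = [0.1765, 0.1586, 0.2326, 0.1891, 0.2432]
t=4: π = [0.1752, 0.1596, 0.2325, 0.1896, 0.2432]

π = [0.1752, 0.1596, 0.2325, 0.1896, 0.2432]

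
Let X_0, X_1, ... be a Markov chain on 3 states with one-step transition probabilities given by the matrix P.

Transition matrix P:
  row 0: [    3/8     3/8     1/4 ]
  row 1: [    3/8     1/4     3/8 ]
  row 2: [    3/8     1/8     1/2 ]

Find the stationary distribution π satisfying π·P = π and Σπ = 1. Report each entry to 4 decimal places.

π = [0.3750, 0.2500, 0.3750]

Balance equations π_j = Σ_i π_i·P[i][j]:
  π_0 = 3/8·π_0 + 3/8·π_1 + 3/8·π_2
  π_1 = 3/8·π_0 + 1/4·π_1 + 1/8·π_2
  normalize: π_0 + π_1 + π_2 = 1
Solving the linear system gives exactly π = [3/8, 1/4, 3/8].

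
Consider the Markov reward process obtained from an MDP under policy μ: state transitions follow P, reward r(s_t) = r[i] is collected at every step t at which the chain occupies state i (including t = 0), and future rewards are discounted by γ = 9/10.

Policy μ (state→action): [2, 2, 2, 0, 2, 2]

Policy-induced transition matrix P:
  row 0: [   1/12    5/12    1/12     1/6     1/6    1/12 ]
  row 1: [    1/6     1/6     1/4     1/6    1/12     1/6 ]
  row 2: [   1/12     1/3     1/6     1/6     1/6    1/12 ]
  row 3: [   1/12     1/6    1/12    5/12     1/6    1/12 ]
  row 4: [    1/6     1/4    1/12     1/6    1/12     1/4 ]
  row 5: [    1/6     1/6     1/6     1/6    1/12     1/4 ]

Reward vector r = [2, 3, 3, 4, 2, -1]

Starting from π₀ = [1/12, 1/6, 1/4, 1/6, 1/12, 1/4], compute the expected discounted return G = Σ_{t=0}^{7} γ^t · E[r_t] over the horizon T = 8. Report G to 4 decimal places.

G = 13.1355

t=0: π = [0.0833, 0.1667, 0.2500, 0.1667, 0.0833, 0.2500], E[r] = 2.0000, γ^t·E[r] = 2.000000, running G = 2.000000
t=1: π = [0.1250, 0.2361, 0.1528, 0.2083, 0.1250, 0.1528], E[r] = 2.3472, γ^t·E[r] = 2.112500, running G = 4.112500
t=2: π = [0.1262, 0.2338, 0.1481, 0.2188, 0.1238, 0.1493], E[r] = 2.3715, γ^t·E[r] = 1.920938, running G = 6.033438
t=3: π = [0.1256, 0.2332, 0.1471, 0.2214, 0.1244, 0.1483], E[r] = 2.3780, γ^t·E[r] = 1.733555, running G = 7.766992
t=4: π = [0.1255, 0.2329, 0.1468, 0.2220, 0.1245, 0.1482], E[r] = 2.3791, γ^t·E[r] = 1.560922, running G = 9.327914
t=5: π = [0.1255, 0.2329, 0.1467, 0.2222, 0.1245, 0.1482], E[r] = 2.3794, γ^t·E[r] = 1.404992, running G = 10.732906
t=6: π = [0.1255, 0.2329, 0.1467, 0.2222, 0.1245, 0.1482], E[r] = 2.3794, γ^t·E[r] = 1.264526, running G = 11.997432
t=7: π = [0.1255, 0.2329, 0.1467, 0.2222, 0.1245, 0.1482], E[r] = 2.3794, γ^t·E[r] = 1.138081, running G = 13.135512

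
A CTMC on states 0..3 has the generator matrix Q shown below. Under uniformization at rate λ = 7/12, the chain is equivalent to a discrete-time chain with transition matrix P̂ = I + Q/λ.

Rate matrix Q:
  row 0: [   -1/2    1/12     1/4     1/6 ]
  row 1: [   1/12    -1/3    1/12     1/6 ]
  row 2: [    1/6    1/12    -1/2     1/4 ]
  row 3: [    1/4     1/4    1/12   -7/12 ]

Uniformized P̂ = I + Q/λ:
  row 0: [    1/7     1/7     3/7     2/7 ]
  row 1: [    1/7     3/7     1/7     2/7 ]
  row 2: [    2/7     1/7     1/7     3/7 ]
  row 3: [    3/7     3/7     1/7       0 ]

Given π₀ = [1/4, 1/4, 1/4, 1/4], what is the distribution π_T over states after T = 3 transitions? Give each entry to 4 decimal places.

t=0: π = [0.2500, 0.2500, 0.2500, 0.2500]
t=1: π = [0.2500, 0.2857, 0.2143, 0.2500]
t=2: π = [0.2449, 0.2959, 0.2143, 0.2449]
t=3: π = [0.2434, 0.2974, 0.2128, 0.2464]

π = [0.2434, 0.2974, 0.2128, 0.2464]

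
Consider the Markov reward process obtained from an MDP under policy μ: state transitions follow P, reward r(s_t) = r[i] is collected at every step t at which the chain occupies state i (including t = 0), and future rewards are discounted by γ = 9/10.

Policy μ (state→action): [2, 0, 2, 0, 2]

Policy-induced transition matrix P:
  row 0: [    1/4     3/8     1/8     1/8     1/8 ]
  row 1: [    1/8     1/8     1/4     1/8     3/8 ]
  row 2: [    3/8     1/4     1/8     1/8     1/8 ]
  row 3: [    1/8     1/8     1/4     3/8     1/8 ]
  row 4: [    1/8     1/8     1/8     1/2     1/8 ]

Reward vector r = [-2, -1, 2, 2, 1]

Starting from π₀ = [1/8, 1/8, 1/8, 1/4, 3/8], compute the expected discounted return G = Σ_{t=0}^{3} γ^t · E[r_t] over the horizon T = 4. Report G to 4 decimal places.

G = 2.0702

t=0: π = [0.1250, 0.1250, 0.1250, 0.2500, 0.3750], E[r] = 0.7500, γ^t·E[r] = 0.750000, running G = 0.750000
t=1: π = [0.1719, 0.1719, 0.1719, 0.3281, 0.1563], E[r] = 0.6406, γ^t·E[r] = 0.576563, running G = 1.326563
t=2: π = [0.1895, 0.1895, 0.1875, 0.2656, 0.1680], E[r] = 0.5059, γ^t·E[r] = 0.409746, running G = 1.736309
t=3: π = [0.1956, 0.1958, 0.1819, 0.2544, 0.1724], E[r] = 0.4580, γ^t·E[r] = 0.333888, running G = 2.070196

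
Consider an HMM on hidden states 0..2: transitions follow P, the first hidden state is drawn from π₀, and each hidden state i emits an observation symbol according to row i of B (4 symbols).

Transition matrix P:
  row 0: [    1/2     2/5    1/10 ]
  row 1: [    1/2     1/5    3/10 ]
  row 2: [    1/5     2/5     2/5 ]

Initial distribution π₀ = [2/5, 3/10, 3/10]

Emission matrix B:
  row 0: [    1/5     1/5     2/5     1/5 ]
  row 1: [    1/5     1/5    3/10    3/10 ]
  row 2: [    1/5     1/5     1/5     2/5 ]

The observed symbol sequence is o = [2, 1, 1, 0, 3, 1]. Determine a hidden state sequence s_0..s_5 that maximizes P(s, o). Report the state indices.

path = [0, 0, 0, 0, 1, 0]

t=0: δ = [1.600e-01, 9.000e-02, 6.000e-02]  (obs o_0=2)
t=1: δ = [1.600e-02, 1.280e-02, 5.400e-03]  ψ = [0, 0, 1]  (obs o_1=1)
t=2: δ = [1.600e-03, 1.280e-03, 7.680e-04]  ψ = [0, 0, 1]  (obs o_2=1)
t=3: δ = [1.600e-04, 1.280e-04, 7.680e-05]  ψ = [0, 0, 1]  (obs o_3=0)
t=4: δ = [1.600e-05, 1.920e-05, 1.536e-05]  ψ = [0, 0, 1]  (obs o_4=3)
t=5: δ = [1.920e-06, 1.280e-06, 1.229e-06]  ψ = [1, 0, 2]  (obs o_5=1)
backtrack: best end state = 0; path = [0, 0, 0, 0, 1, 0]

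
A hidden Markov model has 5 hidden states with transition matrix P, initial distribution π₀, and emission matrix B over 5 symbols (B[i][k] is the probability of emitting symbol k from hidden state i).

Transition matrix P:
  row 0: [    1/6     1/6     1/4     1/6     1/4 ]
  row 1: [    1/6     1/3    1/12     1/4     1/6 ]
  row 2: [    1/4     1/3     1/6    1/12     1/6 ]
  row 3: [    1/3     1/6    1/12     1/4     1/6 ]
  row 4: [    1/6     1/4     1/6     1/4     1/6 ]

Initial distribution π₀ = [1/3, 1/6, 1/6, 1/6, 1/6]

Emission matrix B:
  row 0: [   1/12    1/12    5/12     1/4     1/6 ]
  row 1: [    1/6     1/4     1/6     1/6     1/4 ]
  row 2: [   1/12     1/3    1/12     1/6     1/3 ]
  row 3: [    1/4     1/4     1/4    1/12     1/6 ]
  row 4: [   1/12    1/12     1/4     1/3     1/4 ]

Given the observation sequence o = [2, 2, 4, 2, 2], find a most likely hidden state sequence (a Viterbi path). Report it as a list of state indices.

t=0: δ = [1.389e-01, 2.778e-02, 1.389e-02, 4.167e-02, 4.167e-02]  (obs o_0=2)
t=1: δ = [9.645e-03, 3.858e-03, 2.894e-03, 5.787e-03, 8.681e-03]  ψ = [0, 0, 0, 0, 0]  (obs o_1=2)
t=2: δ = [3.215e-04, 5.425e-04, 8.038e-04, 3.617e-04, 6.028e-04]  ψ = [3, 4, 0, 4, 0]  (obs o_2=4)
t=3: δ = [8.372e-05, 4.465e-05, 1.116e-05, 3.768e-05, 3.349e-05]  ψ = [2, 2, 2, 4, 2]  (obs o_3=2)
t=4: δ = [5.814e-06, 2.481e-06, 1.744e-06, 3.489e-06, 5.233e-06]  ψ = [0, 1, 0, 0, 0]  (obs o_4=2)
backtrack: best end state = 0; path = [0, 0, 2, 0, 0]

path = [0, 0, 2, 0, 0]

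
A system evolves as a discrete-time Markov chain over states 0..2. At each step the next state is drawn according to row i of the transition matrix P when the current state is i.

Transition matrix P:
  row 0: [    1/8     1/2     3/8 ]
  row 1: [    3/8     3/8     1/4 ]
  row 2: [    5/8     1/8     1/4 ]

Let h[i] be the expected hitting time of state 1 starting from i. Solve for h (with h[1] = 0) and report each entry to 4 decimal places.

h = [2.6667, 0.0000, 3.5556]

First-step conditioning: h[1] = 0; for i ≠ 1, h[i] = 1 + Σ_k P[i][k]·h[k].
  h[0] = 1 + 1/8·h[0] + 3/8·h[2]
  h[2] = 1 + 5/8·h[0] + 1/4·h[2]
Solving the 2×2 linear system over states ≠ 1 gives exactly h = [8/3, 0, 32/9] (h[1] = 0 is the target).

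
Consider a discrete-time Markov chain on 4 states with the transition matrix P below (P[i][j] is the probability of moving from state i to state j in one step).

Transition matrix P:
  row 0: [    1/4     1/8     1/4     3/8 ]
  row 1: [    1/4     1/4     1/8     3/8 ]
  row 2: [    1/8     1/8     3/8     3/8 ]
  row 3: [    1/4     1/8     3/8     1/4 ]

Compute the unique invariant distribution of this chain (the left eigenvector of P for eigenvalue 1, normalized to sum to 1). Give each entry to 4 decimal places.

π = [0.2109, 0.1429, 0.3129, 0.3333]

Balance equations π_j = Σ_i π_i·P[i][j]:
  π_0 = 1/4·π_0 + 1/4·π_1 + 1/8·π_2 + 1/4·π_3
  π_1 = 1/8·π_0 + 1/4·π_1 + 1/8·π_2 + 1/8·π_3
  π_2 = 1/4·π_0 + 1/8·π_1 + 3/8·π_2 + 3/8·π_3
  normalize: π_0 + π_1 + π_2 + π_3 = 1
Solving the linear system gives exactly π = [31/147, 1/7, 46/147, 1/3].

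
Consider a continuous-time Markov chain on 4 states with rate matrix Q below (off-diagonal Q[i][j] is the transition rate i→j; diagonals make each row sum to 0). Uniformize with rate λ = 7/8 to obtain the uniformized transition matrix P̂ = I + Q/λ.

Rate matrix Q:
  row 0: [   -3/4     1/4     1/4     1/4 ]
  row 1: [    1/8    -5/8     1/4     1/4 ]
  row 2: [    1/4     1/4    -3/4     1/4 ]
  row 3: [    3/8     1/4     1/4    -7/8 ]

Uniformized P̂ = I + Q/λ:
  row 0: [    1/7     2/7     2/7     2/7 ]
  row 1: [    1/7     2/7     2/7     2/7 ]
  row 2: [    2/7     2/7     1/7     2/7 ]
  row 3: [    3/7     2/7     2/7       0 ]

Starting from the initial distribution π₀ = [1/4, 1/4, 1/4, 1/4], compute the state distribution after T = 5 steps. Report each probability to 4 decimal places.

t=0: π = [0.2500, 0.2500, 0.2500, 0.2500]
t=1: π = [0.2500, 0.2857, 0.2500, 0.2143]
t=2: π = [0.2398, 0.2857, 0.2500, 0.2245]
t=3: π = [0.2427, 0.2857, 0.2500, 0.2216]
t=4: π = [0.2419, 0.2857, 0.2500, 0.2224]
t=5: π = [0.2421, 0.2857, 0.2500, 0.2222]

π = [0.2421, 0.2857, 0.2500, 0.2222]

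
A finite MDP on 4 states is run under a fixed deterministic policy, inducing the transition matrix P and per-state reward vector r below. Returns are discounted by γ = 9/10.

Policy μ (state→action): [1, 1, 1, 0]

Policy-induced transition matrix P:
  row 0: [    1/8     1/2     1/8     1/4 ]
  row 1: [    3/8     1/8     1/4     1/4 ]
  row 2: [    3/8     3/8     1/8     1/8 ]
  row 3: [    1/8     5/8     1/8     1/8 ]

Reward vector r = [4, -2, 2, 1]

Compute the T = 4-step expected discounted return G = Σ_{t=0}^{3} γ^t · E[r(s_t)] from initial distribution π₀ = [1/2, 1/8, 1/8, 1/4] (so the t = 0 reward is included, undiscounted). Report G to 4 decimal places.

t=0: π = [0.5000, 0.1250, 0.1250, 0.2500], E[r] = 2.2500, γ^t·E[r] = 2.250000, running G = 2.250000
t=1: π = [0.1875, 0.4688, 0.1406, 0.2031], E[r] = 0.2969, γ^t·E[r] = 0.267188, running G = 2.517188
t=2: π = [0.2773, 0.3320, 0.1836, 0.2070], E[r] = 1.0195, γ^t·E[r] = 0.825820, running G = 3.343008
t=3: π = [0.2539, 0.3784, 0.1665, 0.2012], E[r] = 0.7930, γ^t·E[r] = 0.578074, running G = 3.921082

G = 3.9211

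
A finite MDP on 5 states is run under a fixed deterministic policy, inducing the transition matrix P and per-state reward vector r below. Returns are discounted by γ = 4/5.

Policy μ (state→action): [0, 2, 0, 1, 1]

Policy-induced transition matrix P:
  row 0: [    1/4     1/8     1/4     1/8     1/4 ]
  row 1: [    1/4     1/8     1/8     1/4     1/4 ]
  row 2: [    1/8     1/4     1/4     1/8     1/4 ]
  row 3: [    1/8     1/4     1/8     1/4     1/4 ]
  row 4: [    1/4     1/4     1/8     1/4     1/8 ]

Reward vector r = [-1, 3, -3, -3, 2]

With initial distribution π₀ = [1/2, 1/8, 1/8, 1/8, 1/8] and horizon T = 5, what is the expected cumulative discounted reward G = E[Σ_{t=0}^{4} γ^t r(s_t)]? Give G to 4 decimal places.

t=0: π = [0.5000, 0.1250, 0.1250, 0.1250, 0.1250], E[r] = -0.6250, γ^t·E[r] = -0.625000, running G = -0.625000
t=1: π = [0.2188, 0.1719, 0.2031, 0.1719, 0.2344], E[r] = -0.3594, γ^t·E[r] = -0.287500, running G = -0.912500
t=2: π = [0.2031, 0.2012, 0.1777, 0.1973, 0.2207], E[r] = -0.2832, γ^t·E[r] = -0.181250, running G = -1.093750
t=3: π = [0.2031, 0.1995, 0.1726, 0.2024, 0.2224], E[r] = -0.2849, γ^t·E[r] = -0.145875, running G = -1.239625
t=4: π = [0.2031, 0.1997, 0.1720, 0.2030, 0.2222], E[r] = -0.2847, γ^t·E[r] = -0.116613, running G = -1.356238

G = -1.3562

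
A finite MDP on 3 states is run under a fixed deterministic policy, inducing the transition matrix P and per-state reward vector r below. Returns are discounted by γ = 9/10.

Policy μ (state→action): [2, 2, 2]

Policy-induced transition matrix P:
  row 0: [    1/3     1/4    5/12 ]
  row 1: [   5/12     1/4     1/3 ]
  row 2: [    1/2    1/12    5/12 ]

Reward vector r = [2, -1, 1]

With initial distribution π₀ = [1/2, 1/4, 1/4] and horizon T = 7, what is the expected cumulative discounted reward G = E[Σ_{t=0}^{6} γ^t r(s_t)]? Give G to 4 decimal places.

G = 5.3605

t=0: π = [0.5000, 0.2500, 0.2500], E[r] = 1.0000, γ^t·E[r] = 1.000000, running G = 1.000000
t=1: π = [0.3958, 0.2083, 0.3958], E[r] = 0.9792, γ^t·E[r] = 0.881250, running G = 1.881250
t=2: π = [0.4167, 0.1840, 0.3993], E[r] = 1.0486, γ^t·E[r] = 0.849375, running G = 2.730625
t=3: π = [0.4152, 0.1834, 0.4013], E[r] = 1.0483, γ^t·E[r] = 0.764227, running G = 3.494852
t=4: π = [0.4155, 0.1831, 0.4014], E[r] = 1.0493, γ^t·E[r] = 0.688437, running G = 4.183288
t=5: π = [0.4155, 0.1831, 0.4014], E[r] = 1.0493, γ^t·E[r] = 0.619591, running G = 4.802879
t=6: π = [0.4155, 0.1831, 0.4014], E[r] = 1.0493, γ^t·E[r] = 0.557639, running G = 5.360518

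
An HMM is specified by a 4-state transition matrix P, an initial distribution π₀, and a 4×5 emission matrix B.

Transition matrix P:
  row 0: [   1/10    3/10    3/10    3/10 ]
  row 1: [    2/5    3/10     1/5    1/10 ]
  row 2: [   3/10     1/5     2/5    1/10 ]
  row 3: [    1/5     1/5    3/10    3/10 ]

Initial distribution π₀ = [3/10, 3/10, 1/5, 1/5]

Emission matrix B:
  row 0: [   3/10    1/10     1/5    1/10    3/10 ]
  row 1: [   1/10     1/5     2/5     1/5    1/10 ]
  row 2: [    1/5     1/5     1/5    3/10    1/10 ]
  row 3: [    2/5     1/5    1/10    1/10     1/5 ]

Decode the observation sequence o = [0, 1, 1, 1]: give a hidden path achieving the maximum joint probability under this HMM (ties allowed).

t=0: δ = [9.000e-02, 3.000e-02, 4.000e-02, 8.000e-02]  (obs o_0=0)
t=1: δ = [1.600e-03, 5.400e-03, 5.400e-03, 5.400e-03]  ψ = [3, 0, 0, 0]  (obs o_1=1)
t=2: δ = [2.160e-04, 3.240e-04, 4.320e-04, 3.240e-04]  ψ = [1, 1, 2, 3]  (obs o_2=1)
t=3: δ = [1.296e-05, 1.944e-05, 3.456e-05, 1.944e-05]  ψ = [1, 1, 2, 3]  (obs o_3=1)
backtrack: best end state = 2; path = [0, 2, 2, 2]

path = [0, 2, 2, 2]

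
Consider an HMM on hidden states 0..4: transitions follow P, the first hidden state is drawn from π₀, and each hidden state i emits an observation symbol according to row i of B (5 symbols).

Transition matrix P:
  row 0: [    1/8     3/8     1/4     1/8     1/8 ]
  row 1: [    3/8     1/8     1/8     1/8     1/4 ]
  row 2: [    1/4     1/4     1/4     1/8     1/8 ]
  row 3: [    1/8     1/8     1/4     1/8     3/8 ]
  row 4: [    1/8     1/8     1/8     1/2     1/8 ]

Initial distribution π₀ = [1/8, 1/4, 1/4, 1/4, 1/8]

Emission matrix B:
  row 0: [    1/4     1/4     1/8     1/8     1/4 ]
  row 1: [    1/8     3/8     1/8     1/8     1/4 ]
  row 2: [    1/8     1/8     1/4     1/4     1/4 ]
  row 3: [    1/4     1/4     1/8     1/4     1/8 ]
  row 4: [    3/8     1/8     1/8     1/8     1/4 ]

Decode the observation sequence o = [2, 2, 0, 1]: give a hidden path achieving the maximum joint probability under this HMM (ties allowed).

t=0: δ = [1.562e-02, 3.125e-02, 6.250e-02, 3.125e-02, 1.562e-02]  (obs o_0=2)
t=1: δ = [1.953e-03, 1.953e-03, 3.906e-03, 9.766e-04, 1.465e-03]  ψ = [2, 2, 2, 2, 3]  (obs o_1=2)
t=2: δ = [2.441e-04, 1.221e-04, 1.221e-04, 1.831e-04, 1.831e-04]  ψ = [2, 2, 2, 4, 1]  (obs o_2=0)
t=3: δ = [1.144e-05, 3.433e-05, 7.629e-06, 2.289e-05, 8.583e-06]  ψ = [1, 0, 0, 4, 3]  (obs o_3=1)
backtrack: best end state = 1; path = [2, 2, 0, 1]

path = [2, 2, 0, 1]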